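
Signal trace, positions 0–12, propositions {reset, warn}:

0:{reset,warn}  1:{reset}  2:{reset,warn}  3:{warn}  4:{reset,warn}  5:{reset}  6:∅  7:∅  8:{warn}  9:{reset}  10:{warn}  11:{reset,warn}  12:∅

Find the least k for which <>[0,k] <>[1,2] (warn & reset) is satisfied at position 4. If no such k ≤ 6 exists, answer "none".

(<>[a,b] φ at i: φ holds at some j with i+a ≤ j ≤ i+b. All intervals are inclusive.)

Scan j = 4,5,… for <>[1,2] (warn & reset):
  j=4: fails
  j=5: fails
  j=6: fails
  j=7: fails
  j=8: fails
  j=9: holds
First hit at j=9, so smallest k = 9-4 = 5.

5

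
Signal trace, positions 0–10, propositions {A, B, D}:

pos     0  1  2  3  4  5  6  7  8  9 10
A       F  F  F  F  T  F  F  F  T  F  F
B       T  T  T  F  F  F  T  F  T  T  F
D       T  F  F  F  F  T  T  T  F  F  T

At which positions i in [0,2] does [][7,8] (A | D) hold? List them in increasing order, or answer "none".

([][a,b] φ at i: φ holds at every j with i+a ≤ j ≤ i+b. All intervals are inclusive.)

Evaluate at each i in [0,2]:
  i=0: ✓ (all of [7,8])
  i=1: ✗ (fails at j=9)
  i=2: ✗ (fails at j=9)

0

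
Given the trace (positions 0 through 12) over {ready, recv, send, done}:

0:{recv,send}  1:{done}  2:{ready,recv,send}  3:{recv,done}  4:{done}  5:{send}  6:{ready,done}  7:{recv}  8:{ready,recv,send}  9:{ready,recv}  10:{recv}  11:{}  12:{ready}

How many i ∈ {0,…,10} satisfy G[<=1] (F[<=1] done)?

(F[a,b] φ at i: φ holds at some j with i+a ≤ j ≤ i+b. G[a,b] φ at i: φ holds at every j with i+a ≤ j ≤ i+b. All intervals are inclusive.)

6

Evaluate at each i in [0,10]:
  i=0: ✓ (all of [0,1])
  i=1: ✓ (all of [1,2])
  i=2: ✓ (all of [2,3])
  i=3: ✓ (all of [3,4])
  i=4: ✓ (all of [4,5])
  i=5: ✓ (all of [5,6])
  i=6: ✗ (fails at j=7)
  i=7: ✗ (fails at j=7)
  i=8: ✗ (fails at j=8)
  i=9: ✗ (fails at j=9)
  i=10: ✗ (fails at j=10)
Positions where it holds: {0, 1, 2, 3, 4, 5} → 6.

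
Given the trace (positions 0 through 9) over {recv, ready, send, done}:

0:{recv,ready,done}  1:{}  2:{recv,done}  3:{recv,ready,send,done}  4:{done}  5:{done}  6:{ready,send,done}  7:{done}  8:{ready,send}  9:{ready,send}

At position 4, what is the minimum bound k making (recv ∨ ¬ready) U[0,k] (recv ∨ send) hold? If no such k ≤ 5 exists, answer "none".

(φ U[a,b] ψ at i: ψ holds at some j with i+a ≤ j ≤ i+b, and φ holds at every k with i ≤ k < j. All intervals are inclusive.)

Need earliest j ≥ 4 with (recv ∨ send), and (recv ∨ ¬ready) at every k in [4,j-1].
  j=4: rhs fails.
  j=5: rhs fails.
  j=6: rhs holds; lhs holds on [4,5]. k = 2.

2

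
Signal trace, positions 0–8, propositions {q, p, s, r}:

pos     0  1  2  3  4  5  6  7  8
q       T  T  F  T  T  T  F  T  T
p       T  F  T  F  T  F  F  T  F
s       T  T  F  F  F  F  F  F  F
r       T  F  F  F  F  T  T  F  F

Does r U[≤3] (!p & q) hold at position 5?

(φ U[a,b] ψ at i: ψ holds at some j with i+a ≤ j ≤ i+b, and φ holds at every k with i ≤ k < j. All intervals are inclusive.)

Yes

Need some j in [5,8] with (!p & q), and r at every k in [5,j-1].
  j=5: (!p & q) holds; no prefix to check → satisfied.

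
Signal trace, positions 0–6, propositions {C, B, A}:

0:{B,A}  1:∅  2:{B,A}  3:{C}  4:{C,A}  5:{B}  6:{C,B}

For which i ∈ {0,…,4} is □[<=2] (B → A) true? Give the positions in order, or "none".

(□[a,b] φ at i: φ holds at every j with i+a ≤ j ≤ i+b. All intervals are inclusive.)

Evaluate at each i in [0,4]:
  i=0: ✓ (all of [0,2])
  i=1: ✓ (all of [1,3])
  i=2: ✓ (all of [2,4])
  i=3: ✗ (fails at j=5)
  i=4: ✗ (fails at j=5)

0, 1, 2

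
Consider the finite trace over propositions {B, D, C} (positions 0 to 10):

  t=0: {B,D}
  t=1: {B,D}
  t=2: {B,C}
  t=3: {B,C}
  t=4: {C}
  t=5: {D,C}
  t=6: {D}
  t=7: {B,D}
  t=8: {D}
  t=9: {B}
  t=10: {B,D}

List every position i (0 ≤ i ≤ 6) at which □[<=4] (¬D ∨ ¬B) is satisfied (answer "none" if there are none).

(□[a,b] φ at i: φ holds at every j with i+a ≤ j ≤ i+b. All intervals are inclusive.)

2

Evaluate at each i in [0,6]:
  i=0: ✗ (fails at j=0)
  i=1: ✗ (fails at j=1)
  i=2: ✓ (all of [2,6])
  i=3: ✗ (fails at j=7)
  i=4: ✗ (fails at j=7)
  i=5: ✗ (fails at j=7)
  i=6: ✗ (fails at j=7)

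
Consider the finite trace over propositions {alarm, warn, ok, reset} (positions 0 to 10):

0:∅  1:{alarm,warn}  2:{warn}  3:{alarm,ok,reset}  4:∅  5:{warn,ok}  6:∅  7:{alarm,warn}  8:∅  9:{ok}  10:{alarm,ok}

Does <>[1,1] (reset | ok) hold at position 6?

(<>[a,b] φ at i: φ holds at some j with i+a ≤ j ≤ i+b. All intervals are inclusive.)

Check (reset | ok) at each j in [7,7]:
  j=7: false
No position in the window satisfies it → formula fails.

Does not hold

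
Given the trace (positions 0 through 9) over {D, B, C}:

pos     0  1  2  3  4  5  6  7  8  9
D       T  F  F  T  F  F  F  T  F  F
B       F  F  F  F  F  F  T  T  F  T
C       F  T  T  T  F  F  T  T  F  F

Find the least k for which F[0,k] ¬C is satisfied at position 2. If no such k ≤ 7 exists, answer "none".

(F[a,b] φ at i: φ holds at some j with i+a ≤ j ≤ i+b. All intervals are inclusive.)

2

Scan j = 2,3,… for ¬C:
  j=2: fails
  j=3: fails
  j=4: holds
First hit at j=4, so smallest k = 4-2 = 2.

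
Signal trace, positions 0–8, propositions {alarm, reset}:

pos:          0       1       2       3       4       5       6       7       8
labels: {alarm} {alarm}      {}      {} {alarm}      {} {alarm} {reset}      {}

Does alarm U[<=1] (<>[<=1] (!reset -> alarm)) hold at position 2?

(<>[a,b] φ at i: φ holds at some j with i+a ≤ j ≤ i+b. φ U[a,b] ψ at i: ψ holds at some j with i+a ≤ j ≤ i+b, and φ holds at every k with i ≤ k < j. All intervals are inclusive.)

No

Need some j in [2,3] with <>[<=1] (!reset -> alarm), and alarm at every k in [2,j-1].
  j=2: <>[<=1] (!reset -> alarm) — fails (none in [2,3]).
  j=3: <>[<=1] (!reset -> alarm) holds, but alarm fails at k=2 → not this j.
No j in the window works → until fails.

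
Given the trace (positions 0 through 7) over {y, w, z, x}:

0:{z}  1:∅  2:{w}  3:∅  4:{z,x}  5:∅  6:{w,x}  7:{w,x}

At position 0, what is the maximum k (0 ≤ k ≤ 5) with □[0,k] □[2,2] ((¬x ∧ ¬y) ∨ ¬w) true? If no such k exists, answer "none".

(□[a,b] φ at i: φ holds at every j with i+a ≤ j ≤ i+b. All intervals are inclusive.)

□[2,2] ((¬x ∧ ¬y) ∨ ¬w) must hold from j=0 onward; find where it first fails.
  j=0: holds
  j=1: holds
  j=2: holds
  j=3: holds
  j=4: fails
Holds on [0,3], so largest k = 3.

3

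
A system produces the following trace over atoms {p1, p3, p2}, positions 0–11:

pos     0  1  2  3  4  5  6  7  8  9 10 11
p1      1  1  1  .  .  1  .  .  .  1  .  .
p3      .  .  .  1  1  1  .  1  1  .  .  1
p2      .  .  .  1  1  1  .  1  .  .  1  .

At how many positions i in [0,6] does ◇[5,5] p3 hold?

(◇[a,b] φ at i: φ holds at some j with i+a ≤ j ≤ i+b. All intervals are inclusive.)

4

Evaluate at each i in [0,6]:
  i=0: ✓ (witness j=5)
  i=1: ✗ (none in [6,6])
  i=2: ✓ (witness j=7)
  i=3: ✓ (witness j=8)
  i=4: ✗ (none in [9,9])
  i=5: ✗ (none in [10,10])
  i=6: ✓ (witness j=11)
Positions where it holds: {0, 2, 3, 6} → 4.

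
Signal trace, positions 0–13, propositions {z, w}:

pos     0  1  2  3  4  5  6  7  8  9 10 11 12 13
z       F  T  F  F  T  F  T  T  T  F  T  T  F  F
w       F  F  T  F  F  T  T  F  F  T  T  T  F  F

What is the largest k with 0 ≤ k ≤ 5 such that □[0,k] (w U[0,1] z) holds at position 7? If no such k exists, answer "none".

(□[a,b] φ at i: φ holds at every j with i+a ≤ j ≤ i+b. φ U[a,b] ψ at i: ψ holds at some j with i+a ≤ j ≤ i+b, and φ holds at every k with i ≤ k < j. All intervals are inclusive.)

4

(w U[0,1] z) must hold from j=7 onward; find where it first fails.
  j=7: holds
  j=8: holds
  j=9: holds
  j=10: holds
  j=11: holds
  j=12: fails
Holds on [7,11], so largest k = 4.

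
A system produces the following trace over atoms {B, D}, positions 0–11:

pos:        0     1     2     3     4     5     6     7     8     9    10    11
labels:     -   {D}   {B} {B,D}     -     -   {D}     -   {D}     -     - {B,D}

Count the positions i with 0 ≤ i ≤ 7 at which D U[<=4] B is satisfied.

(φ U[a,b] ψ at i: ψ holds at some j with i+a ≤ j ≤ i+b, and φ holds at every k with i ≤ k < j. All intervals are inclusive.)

Evaluate at each i in [0,7]:
  i=0: ✗ (lhs fails at k=0 before rhs at j=2)
  i=1: ✓ (rhs at j=2; lhs holds on [1,1])
  i=2: ✓ (rhs at j=2)
  i=3: ✓ (rhs at j=3)
  i=4: ✗ (no rhs in [4,8])
  i=5: ✗ (no rhs in [5,9])
  i=6: ✗ (no rhs in [6,10])
  i=7: ✗ (lhs fails at k=7 before rhs at j=11)
Positions where it holds: {1, 2, 3} → 3.

3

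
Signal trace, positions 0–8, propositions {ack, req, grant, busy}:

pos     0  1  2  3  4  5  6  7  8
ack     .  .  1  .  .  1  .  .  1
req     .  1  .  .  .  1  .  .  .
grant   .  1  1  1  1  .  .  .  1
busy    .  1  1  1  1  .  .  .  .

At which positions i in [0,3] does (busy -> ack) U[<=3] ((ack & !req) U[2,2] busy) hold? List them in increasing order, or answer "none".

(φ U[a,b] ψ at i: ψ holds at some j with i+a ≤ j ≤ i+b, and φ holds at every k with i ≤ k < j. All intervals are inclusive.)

Evaluate at each i in [0,3]:
  i=0: ✗ (no rhs in [0,3])
  i=1: ✗ (no rhs in [1,4])
  i=2: ✗ (no rhs in [2,5])
  i=3: ✗ (no rhs in [3,6])

none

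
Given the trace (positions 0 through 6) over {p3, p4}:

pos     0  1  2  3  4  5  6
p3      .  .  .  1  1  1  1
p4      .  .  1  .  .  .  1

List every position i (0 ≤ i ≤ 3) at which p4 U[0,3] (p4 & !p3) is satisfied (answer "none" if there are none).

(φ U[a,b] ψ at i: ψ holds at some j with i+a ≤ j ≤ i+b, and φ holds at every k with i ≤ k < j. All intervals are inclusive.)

2

Evaluate at each i in [0,3]:
  i=0: ✗ (lhs fails at k=0 before rhs at j=2)
  i=1: ✗ (lhs fails at k=1 before rhs at j=2)
  i=2: ✓ (rhs at j=2)
  i=3: ✗ (no rhs in [3,6])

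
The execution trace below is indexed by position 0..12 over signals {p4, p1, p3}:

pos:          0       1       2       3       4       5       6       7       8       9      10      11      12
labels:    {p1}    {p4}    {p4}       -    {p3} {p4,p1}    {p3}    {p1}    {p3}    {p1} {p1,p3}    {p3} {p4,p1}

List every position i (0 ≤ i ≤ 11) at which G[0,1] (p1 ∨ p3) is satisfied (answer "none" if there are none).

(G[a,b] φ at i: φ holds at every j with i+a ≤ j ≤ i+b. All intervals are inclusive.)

Evaluate at each i in [0,11]:
  i=0: ✗ (fails at j=1)
  i=1: ✗ (fails at j=1)
  i=2: ✗ (fails at j=2)
  i=3: ✗ (fails at j=3)
  i=4: ✓ (all of [4,5])
  i=5: ✓ (all of [5,6])
  i=6: ✓ (all of [6,7])
  i=7: ✓ (all of [7,8])
  i=8: ✓ (all of [8,9])
  i=9: ✓ (all of [9,10])
  i=10: ✓ (all of [10,11])
  i=11: ✓ (all of [11,12])

4, 5, 6, 7, 8, 9, 10, 11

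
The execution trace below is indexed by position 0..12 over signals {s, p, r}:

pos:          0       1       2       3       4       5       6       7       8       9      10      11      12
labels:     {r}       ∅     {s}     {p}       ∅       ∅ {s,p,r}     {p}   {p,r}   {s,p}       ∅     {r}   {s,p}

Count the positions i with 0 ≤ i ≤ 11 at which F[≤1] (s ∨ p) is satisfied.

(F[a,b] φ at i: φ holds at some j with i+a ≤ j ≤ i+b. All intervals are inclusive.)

9

Evaluate at each i in [0,11]:
  i=0: ✗ (none in [0,1])
  i=1: ✓ (witness j=2)
  i=2: ✓ (witness j=2)
  i=3: ✓ (witness j=3)
  i=4: ✗ (none in [4,5])
  i=5: ✓ (witness j=6)
  i=6: ✓ (witness j=6)
  i=7: ✓ (witness j=7)
  i=8: ✓ (witness j=8)
  i=9: ✓ (witness j=9)
  i=10: ✗ (none in [10,11])
  i=11: ✓ (witness j=12)
Positions where it holds: {1, 2, 3, 5, 6, 7, 8, 9, 11} → 9.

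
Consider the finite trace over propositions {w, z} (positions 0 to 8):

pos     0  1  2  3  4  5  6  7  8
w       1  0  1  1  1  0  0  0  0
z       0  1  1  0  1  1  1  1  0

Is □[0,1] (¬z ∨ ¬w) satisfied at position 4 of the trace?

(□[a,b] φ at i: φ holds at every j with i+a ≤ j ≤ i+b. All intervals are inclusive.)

Check (¬z ∨ ¬w) at every j in [4,5]:
  j=4: false
  j=5: true
Fails at j=4 → formula fails.

No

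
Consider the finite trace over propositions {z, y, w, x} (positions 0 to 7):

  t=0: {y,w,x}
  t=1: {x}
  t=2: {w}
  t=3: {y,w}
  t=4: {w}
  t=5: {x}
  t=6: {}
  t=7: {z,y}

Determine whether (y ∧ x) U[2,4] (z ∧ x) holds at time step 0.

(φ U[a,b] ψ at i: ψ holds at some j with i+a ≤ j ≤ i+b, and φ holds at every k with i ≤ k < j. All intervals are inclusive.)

Need some j in [2,4] with (z ∧ x), and (y ∧ x) at every k in [0,j-1].
  j=2: (z ∧ x) false.
  j=3: (z ∧ x) false.
  j=4: (z ∧ x) false.
No j in the window works → until fails.

No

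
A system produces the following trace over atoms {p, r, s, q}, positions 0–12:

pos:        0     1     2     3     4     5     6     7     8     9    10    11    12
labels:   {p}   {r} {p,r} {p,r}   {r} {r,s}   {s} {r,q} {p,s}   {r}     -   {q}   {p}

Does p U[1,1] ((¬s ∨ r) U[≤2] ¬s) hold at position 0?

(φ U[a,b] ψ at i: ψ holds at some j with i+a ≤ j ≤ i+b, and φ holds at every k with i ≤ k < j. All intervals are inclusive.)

Yes

Need some j in [1,1] with ((¬s ∨ r) U[≤2] ¬s), and p at every k in [0,j-1].
  j=1: ((¬s ∨ r) U[≤2] ¬s) holds; p holds at every k in [0,0] → satisfied.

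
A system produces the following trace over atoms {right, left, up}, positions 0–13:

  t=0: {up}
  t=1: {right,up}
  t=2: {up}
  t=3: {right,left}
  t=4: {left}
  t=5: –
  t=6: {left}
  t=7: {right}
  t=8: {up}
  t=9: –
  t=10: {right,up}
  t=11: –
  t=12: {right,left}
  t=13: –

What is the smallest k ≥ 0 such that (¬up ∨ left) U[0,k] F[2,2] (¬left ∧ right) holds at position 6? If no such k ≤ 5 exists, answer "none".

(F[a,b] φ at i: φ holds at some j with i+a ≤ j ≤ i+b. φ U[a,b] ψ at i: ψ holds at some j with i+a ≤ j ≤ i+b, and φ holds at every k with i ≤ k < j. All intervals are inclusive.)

2

Need earliest j ≥ 6 with F[2,2] (¬left ∧ right), and (¬up ∨ left) at every k in [6,j-1].
  j=6: rhs fails.
  j=7: rhs fails.
  j=8: rhs holds; lhs holds on [6,7]. k = 2.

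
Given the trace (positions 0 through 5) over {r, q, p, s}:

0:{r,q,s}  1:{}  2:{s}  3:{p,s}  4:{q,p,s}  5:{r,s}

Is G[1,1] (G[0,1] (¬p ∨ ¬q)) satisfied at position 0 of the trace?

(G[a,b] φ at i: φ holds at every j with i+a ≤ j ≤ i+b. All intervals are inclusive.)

True

Check G[0,1] (¬p ∨ ¬q) at every j in [1,1]:
  j=1: holds on [1,2]
All positions satisfy it → formula holds.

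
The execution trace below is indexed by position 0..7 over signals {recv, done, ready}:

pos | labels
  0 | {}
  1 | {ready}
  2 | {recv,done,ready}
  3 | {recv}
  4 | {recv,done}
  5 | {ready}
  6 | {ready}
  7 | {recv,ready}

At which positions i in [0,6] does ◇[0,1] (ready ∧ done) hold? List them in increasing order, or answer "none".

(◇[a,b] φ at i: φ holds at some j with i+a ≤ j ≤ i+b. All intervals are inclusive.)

Evaluate at each i in [0,6]:
  i=0: ✗ (none in [0,1])
  i=1: ✓ (witness j=2)
  i=2: ✓ (witness j=2)
  i=3: ✗ (none in [3,4])
  i=4: ✗ (none in [4,5])
  i=5: ✗ (none in [5,6])
  i=6: ✗ (none in [6,7])

1, 2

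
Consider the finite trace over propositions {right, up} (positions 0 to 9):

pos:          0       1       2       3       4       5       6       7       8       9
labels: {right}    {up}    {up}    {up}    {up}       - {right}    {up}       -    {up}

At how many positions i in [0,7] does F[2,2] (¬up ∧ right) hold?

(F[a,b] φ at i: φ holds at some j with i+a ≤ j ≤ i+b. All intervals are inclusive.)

Evaluate at each i in [0,7]:
  i=0: ✗ (none in [2,2])
  i=1: ✗ (none in [3,3])
  i=2: ✗ (none in [4,4])
  i=3: ✗ (none in [5,5])
  i=4: ✓ (witness j=6)
  i=5: ✗ (none in [7,7])
  i=6: ✗ (none in [8,8])
  i=7: ✗ (none in [9,9])
Positions where it holds: {4} → 1.

1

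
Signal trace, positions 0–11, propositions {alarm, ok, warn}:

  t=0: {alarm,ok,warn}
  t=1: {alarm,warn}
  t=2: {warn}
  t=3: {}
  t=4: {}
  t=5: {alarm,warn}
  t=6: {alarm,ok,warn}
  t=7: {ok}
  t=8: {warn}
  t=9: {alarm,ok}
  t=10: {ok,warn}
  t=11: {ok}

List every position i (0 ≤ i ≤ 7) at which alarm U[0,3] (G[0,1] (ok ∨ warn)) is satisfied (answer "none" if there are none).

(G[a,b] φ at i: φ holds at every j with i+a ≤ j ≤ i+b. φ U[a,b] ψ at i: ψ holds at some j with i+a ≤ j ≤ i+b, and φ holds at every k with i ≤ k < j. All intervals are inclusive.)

Evaluate at each i in [0,7]:
  i=0: ✓ (rhs at j=0)
  i=1: ✓ (rhs at j=1)
  i=2: ✗ (lhs fails at k=2 before rhs at j=5)
  i=3: ✗ (lhs fails at k=3 before rhs at j=5)
  i=4: ✗ (lhs fails at k=4 before rhs at j=5)
  i=5: ✓ (rhs at j=5)
  i=6: ✓ (rhs at j=6)
  i=7: ✓ (rhs at j=7)

0, 1, 5, 6, 7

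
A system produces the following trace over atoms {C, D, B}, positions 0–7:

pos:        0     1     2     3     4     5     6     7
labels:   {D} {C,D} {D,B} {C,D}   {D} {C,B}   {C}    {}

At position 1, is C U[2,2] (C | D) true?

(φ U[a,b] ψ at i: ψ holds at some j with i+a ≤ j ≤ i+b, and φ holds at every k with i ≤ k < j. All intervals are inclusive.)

False

Need some j in [3,3] with (C | D), and C at every k in [1,j-1].
  j=3: (C | D) holds, but C fails at k=2 → not this j.
No j in the window works → until fails.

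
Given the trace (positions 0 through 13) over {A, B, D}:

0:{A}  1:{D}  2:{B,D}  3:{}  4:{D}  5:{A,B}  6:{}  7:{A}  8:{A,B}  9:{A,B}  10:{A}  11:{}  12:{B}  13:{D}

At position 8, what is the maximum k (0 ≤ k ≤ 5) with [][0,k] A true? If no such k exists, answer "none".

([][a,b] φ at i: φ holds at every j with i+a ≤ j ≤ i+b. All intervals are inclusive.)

2

A must hold from j=8 onward; find where it first fails.
  j=8: holds
  j=9: holds
  j=10: holds
  j=11: fails
Holds on [8,10], so largest k = 2.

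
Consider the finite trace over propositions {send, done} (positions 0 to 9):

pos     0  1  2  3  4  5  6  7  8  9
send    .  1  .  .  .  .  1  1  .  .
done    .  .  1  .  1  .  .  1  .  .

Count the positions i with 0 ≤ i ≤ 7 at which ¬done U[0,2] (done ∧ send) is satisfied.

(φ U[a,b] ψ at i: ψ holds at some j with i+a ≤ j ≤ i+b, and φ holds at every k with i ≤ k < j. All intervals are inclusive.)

Evaluate at each i in [0,7]:
  i=0: ✗ (no rhs in [0,2])
  i=1: ✗ (no rhs in [1,3])
  i=2: ✗ (no rhs in [2,4])
  i=3: ✗ (no rhs in [3,5])
  i=4: ✗ (no rhs in [4,6])
  i=5: ✓ (rhs at j=7; lhs holds on [5,6])
  i=6: ✓ (rhs at j=7; lhs holds on [6,6])
  i=7: ✓ (rhs at j=7)
Positions where it holds: {5, 6, 7} → 3.

3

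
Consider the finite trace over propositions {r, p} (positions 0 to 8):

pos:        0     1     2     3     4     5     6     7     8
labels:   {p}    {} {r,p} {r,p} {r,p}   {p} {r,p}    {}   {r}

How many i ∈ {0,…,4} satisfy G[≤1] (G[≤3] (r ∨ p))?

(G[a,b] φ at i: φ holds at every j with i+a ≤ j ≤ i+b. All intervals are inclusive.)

1

Evaluate at each i in [0,4]:
  i=0: ✗ (fails at j=0)
  i=1: ✗ (fails at j=1)
  i=2: ✓ (all of [2,3])
  i=3: ✗ (fails at j=4)
  i=4: ✗ (fails at j=4)
Positions where it holds: {2} → 1.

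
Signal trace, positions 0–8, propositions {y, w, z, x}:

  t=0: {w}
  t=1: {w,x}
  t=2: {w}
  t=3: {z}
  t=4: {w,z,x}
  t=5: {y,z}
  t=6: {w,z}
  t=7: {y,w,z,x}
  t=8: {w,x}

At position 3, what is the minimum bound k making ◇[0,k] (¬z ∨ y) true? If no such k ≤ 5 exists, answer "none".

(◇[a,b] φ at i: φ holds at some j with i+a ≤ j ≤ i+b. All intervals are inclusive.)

Scan j = 3,4,… for (¬z ∨ y):
  j=3: fails
  j=4: fails
  j=5: holds
First hit at j=5, so smallest k = 5-3 = 2.

2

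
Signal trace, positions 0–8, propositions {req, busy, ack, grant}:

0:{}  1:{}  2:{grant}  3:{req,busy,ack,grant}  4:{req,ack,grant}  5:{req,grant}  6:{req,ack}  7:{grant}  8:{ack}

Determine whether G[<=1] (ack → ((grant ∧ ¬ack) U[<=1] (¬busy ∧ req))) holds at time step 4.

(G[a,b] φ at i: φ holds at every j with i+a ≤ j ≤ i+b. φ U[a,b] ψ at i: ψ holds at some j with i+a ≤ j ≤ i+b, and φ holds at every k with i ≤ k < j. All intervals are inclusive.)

Check (ack → ((grant ∧ ¬ack) U[<=1] (¬busy ∧ req))) at every j in [4,5]:
  j=4: antecedent true; consequent holds → ✓
  j=5: antecedent false → ✓
All positions satisfy it → formula holds.

Holds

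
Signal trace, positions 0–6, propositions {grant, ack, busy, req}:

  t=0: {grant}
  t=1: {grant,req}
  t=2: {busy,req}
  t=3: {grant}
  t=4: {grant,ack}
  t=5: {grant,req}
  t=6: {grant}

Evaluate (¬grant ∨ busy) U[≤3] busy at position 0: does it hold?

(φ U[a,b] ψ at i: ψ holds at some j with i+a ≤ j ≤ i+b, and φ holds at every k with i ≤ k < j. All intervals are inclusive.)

No

Need some j in [0,3] with busy, and (¬grant ∨ busy) at every k in [0,j-1].
  j=0: busy false.
  j=1: busy false.
  j=2: busy holds, but (¬grant ∨ busy) fails at k=0 → not this j.
  j=3: busy false.
No j in the window works → until fails.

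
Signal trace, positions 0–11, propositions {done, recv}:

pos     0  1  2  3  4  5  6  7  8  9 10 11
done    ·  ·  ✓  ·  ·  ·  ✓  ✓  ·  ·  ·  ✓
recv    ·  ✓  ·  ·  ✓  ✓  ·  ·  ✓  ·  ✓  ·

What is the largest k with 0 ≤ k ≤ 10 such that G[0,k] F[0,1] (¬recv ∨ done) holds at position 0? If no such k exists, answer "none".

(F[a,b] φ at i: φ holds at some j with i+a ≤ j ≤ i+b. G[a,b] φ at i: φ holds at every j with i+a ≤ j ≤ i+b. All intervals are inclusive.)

F[0,1] (¬recv ∨ done) must hold from j=0 onward; find where it first fails.
  j=0: holds
  j=1: holds
  j=2: holds
  j=3: holds
  j=4: fails
Holds on [0,3], so largest k = 3.

3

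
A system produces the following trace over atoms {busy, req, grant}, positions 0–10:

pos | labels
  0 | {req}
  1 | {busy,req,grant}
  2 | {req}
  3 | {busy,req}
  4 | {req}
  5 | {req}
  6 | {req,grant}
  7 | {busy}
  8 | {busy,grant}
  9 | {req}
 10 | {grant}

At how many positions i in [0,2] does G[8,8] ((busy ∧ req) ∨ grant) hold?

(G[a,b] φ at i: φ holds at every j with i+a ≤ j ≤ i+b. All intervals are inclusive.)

2

Evaluate at each i in [0,2]:
  i=0: ✓ (all of [8,8])
  i=1: ✗ (fails at j=9)
  i=2: ✓ (all of [10,10])
Positions where it holds: {0, 2} → 2.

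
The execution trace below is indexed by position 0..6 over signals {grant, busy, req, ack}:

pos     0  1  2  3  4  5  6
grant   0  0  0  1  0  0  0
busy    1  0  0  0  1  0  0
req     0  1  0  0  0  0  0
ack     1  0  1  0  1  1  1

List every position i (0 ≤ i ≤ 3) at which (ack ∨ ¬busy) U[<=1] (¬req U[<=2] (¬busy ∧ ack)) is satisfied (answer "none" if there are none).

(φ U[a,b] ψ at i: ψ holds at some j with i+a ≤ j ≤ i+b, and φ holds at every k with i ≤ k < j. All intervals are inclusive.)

Evaluate at each i in [0,3]:
  i=0: ✗ (no rhs in [0,1])
  i=1: ✓ (rhs at j=2; lhs holds on [1,1])
  i=2: ✓ (rhs at j=2)
  i=3: ✓ (rhs at j=3)

1, 2, 3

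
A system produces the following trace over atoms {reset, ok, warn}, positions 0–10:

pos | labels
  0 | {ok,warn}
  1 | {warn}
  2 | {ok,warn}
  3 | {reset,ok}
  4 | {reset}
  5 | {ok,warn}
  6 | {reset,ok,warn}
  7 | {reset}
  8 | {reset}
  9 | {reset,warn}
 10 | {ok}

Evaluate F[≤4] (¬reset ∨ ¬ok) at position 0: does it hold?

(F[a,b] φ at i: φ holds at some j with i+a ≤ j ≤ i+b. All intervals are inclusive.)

Holds

Check (¬reset ∨ ¬ok) at each j in [0,4]:
  j=0: true
  j=1: true
  j=2: true
  j=3: false
  j=4: true
Found at j=0 → formula holds.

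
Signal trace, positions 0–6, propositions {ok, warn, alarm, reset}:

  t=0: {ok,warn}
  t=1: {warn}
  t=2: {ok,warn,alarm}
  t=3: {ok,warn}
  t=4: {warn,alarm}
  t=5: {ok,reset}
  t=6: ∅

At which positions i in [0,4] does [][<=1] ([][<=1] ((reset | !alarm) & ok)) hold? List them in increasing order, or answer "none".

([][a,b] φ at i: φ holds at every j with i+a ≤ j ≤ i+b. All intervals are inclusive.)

none

Evaluate at each i in [0,4]:
  i=0: ✗ (fails at j=0)
  i=1: ✗ (fails at j=1)
  i=2: ✗ (fails at j=2)
  i=3: ✗ (fails at j=3)
  i=4: ✗ (fails at j=4)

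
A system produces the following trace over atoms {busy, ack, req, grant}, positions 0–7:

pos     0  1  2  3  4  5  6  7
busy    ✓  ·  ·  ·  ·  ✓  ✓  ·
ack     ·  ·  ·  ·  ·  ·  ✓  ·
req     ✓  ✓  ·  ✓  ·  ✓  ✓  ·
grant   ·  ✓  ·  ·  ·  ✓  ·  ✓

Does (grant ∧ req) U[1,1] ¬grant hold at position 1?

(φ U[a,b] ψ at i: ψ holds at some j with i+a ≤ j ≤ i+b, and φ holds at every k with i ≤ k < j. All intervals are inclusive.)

Yes

Need some j in [2,2] with ¬grant, and (grant ∧ req) at every k in [1,j-1].
  j=2: ¬grant holds; (grant ∧ req) holds at every k in [1,1] → satisfied.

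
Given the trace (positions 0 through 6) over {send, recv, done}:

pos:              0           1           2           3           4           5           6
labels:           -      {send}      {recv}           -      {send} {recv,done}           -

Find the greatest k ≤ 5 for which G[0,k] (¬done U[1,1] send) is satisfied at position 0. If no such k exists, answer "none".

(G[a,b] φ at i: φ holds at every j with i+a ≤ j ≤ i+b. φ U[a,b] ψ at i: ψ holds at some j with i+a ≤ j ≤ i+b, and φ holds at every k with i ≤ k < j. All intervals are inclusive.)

(¬done U[1,1] send) must hold from j=0 onward; find where it first fails.
  j=0: holds
  j=1: fails
Holds on [0,0], so largest k = 0.

0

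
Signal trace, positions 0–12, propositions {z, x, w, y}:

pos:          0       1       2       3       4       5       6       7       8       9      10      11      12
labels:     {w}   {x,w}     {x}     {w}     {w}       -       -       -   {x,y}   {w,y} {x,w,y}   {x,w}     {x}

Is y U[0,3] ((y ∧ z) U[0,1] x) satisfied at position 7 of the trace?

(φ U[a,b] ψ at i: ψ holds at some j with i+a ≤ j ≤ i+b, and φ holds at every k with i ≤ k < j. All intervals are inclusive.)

False

Need some j in [7,10] with ((y ∧ z) U[0,1] x), and y at every k in [7,j-1].
  j=7: ((y ∧ z) U[0,1] x) — fails.
  j=8: ((y ∧ z) U[0,1] x) holds, but y fails at k=7 → not this j.
  j=9: ((y ∧ z) U[0,1] x) — fails.
  j=10: ((y ∧ z) U[0,1] x) holds, but y fails at k=7 → not this j.
No j in the window works → until fails.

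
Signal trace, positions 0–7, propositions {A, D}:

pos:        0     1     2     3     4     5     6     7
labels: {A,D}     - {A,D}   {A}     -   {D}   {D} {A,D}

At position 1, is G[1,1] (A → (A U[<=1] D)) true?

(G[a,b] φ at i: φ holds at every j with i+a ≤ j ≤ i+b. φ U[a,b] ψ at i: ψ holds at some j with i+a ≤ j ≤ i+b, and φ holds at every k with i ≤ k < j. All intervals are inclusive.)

Check (A → (A U[<=1] D)) at every j in [2,2]:
  j=2: antecedent true; consequent holds → ✓
All positions satisfy it → formula holds.

Holds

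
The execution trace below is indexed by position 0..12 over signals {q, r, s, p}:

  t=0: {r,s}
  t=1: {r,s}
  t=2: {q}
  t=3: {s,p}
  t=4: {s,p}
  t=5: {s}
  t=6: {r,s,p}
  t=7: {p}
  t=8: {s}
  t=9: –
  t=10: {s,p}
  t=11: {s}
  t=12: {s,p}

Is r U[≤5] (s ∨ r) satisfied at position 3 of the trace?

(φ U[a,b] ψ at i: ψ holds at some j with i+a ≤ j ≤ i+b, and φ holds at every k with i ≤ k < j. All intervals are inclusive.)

Holds

Need some j in [3,8] with (s ∨ r), and r at every k in [3,j-1].
  j=3: (s ∨ r) holds; no prefix to check → satisfied.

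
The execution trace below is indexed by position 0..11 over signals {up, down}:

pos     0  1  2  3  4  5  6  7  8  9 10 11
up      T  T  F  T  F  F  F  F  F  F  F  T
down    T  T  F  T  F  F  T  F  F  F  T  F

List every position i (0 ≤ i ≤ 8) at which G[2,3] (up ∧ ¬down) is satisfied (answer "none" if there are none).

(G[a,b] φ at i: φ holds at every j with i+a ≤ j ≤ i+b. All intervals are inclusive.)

Evaluate at each i in [0,8]:
  i=0: ✗ (fails at j=2)
  i=1: ✗ (fails at j=3)
  i=2: ✗ (fails at j=4)
  i=3: ✗ (fails at j=5)
  i=4: ✗ (fails at j=6)
  i=5: ✗ (fails at j=7)
  i=6: ✗ (fails at j=8)
  i=7: ✗ (fails at j=9)
  i=8: ✗ (fails at j=10)

none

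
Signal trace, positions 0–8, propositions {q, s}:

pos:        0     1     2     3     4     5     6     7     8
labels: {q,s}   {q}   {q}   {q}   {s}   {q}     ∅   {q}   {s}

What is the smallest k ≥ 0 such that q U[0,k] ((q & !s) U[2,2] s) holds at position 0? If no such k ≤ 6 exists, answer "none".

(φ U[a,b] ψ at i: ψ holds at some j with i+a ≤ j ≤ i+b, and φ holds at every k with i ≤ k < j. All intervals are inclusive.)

2

Need earliest j ≥ 0 with ((q & !s) U[2,2] s), and q at every k in [0,j-1].
  j=0: rhs fails.
  j=1: rhs fails.
  j=2: rhs holds; lhs holds on [0,1]. k = 2.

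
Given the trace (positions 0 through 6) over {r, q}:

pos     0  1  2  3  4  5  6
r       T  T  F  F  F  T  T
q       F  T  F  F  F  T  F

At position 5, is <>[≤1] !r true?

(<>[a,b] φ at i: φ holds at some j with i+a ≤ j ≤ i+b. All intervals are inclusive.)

Check !r at each j in [5,6]:
  j=5: false
  j=6: false
No position in the window satisfies it → formula fails.

Does not hold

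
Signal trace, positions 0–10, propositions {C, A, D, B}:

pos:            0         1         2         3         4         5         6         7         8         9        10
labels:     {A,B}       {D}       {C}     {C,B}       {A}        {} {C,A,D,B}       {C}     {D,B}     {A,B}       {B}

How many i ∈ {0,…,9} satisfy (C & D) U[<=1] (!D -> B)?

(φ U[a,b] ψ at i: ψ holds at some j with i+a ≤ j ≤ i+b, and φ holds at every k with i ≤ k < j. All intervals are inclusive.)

6

Evaluate at each i in [0,9]:
  i=0: ✓ (rhs at j=0)
  i=1: ✓ (rhs at j=1)
  i=2: ✗ (lhs fails at k=2 before rhs at j=3)
  i=3: ✓ (rhs at j=3)
  i=4: ✗ (no rhs in [4,5])
  i=5: ✗ (lhs fails at k=5 before rhs at j=6)
  i=6: ✓ (rhs at j=6)
  i=7: ✗ (lhs fails at k=7 before rhs at j=8)
  i=8: ✓ (rhs at j=8)
  i=9: ✓ (rhs at j=9)
Positions where it holds: {0, 1, 3, 6, 8, 9} → 6.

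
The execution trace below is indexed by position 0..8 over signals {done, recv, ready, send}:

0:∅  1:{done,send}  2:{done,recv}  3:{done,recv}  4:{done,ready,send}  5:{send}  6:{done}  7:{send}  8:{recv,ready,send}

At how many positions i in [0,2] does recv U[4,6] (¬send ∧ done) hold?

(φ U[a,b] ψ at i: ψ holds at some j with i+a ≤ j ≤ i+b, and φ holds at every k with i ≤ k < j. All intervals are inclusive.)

0

Evaluate at each i in [0,2]:
  i=0: ✗ (lhs fails at k=0 before rhs at j=6)
  i=1: ✗ (lhs fails at k=1 before rhs at j=6)
  i=2: ✗ (lhs fails at k=4 before rhs at j=6)
Positions where it holds: {} → 0.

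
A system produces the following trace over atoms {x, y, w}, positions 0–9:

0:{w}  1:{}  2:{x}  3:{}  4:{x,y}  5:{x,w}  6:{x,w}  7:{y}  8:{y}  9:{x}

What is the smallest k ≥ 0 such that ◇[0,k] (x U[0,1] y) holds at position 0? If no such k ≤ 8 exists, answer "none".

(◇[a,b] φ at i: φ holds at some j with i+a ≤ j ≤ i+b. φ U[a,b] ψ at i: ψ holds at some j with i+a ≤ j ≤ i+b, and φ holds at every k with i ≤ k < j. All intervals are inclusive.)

Scan j = 0,1,… for (x U[0,1] y):
  j=0: fails
  j=1: fails
  j=2: fails
  j=3: fails
  j=4: holds
First hit at j=4, so smallest k = 4-0 = 4.

4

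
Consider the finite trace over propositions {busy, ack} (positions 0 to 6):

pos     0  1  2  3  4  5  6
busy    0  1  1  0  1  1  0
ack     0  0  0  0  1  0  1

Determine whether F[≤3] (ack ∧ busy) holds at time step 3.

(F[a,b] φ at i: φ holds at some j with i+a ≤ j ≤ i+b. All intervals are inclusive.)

Check (ack ∧ busy) at each j in [3,6]:
  j=3: false
  j=4: true
  j=5: false
  j=6: false
Found at j=4 → formula holds.

True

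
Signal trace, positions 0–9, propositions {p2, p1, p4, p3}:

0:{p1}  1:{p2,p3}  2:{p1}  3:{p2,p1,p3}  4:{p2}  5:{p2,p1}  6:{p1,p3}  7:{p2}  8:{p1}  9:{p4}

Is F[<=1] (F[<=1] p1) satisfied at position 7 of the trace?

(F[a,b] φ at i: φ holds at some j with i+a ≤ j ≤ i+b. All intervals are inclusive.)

Check F[<=1] p1 at each j in [7,8]:
  j=7: holds (witness at 8)
  j=8: holds (witness at 8)
Found at j=7 → formula holds.

Holds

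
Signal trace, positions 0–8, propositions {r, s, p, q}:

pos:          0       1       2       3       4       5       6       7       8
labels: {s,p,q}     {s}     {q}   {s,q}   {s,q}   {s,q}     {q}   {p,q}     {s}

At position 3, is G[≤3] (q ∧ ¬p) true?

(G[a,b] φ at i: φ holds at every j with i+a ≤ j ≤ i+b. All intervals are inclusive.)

Check (q ∧ ¬p) at every j in [3,6]:
  j=3: true
  j=4: true
  j=5: true
  j=6: true
All positions satisfy it → formula holds.

Yes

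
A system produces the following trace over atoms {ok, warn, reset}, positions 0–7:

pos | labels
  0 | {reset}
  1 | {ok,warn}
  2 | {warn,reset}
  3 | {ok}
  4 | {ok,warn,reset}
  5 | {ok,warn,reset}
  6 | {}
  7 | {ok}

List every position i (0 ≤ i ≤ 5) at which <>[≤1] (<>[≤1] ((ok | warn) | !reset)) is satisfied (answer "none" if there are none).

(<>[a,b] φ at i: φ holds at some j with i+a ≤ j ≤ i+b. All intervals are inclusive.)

0, 1, 2, 3, 4, 5

Evaluate at each i in [0,5]:
  i=0: ✓ (witness j=0)
  i=1: ✓ (witness j=1)
  i=2: ✓ (witness j=2)
  i=3: ✓ (witness j=3)
  i=4: ✓ (witness j=4)
  i=5: ✓ (witness j=5)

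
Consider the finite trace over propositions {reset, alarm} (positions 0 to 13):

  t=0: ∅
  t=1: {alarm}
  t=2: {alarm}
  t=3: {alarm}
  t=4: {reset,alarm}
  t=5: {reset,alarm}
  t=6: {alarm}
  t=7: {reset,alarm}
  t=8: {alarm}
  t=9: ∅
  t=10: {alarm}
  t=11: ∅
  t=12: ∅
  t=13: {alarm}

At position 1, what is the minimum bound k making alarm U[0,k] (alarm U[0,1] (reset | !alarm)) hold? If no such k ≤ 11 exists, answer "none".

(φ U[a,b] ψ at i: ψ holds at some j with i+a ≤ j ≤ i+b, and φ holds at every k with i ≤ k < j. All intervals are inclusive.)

2

Need earliest j ≥ 1 with (alarm U[0,1] (reset | !alarm)), and alarm at every k in [1,j-1].
  j=1: rhs fails.
  j=2: rhs fails.
  j=3: rhs holds; lhs holds on [1,2]. k = 2.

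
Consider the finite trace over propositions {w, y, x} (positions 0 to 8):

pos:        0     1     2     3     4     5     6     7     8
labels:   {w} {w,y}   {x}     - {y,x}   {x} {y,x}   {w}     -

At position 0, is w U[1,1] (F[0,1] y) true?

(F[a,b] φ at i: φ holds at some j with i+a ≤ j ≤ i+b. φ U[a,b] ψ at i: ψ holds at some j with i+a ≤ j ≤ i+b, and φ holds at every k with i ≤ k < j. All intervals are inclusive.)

Need some j in [1,1] with F[0,1] y, and w at every k in [0,j-1].
  j=1: F[0,1] y holds; w holds at every k in [0,0] → satisfied.

True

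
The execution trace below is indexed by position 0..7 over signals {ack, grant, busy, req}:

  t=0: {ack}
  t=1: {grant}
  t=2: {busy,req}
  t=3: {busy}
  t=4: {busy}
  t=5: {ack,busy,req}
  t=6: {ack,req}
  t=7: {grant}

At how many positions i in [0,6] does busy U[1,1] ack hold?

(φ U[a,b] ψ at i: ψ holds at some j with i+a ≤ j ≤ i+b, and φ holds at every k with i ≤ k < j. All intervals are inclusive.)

2

Evaluate at each i in [0,6]:
  i=0: ✗ (no rhs in [1,1])
  i=1: ✗ (no rhs in [2,2])
  i=2: ✗ (no rhs in [3,3])
  i=3: ✗ (no rhs in [4,4])
  i=4: ✓ (rhs at j=5; lhs holds on [4,4])
  i=5: ✓ (rhs at j=6; lhs holds on [5,5])
  i=6: ✗ (no rhs in [7,7])
Positions where it holds: {4, 5} → 2.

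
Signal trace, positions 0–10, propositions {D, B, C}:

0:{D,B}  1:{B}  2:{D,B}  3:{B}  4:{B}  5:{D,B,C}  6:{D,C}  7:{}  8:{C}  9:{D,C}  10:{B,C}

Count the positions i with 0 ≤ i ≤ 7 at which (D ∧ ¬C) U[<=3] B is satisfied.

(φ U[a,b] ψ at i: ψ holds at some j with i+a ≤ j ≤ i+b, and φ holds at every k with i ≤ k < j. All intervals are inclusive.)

Evaluate at each i in [0,7]:
  i=0: ✓ (rhs at j=0)
  i=1: ✓ (rhs at j=1)
  i=2: ✓ (rhs at j=2)
  i=3: ✓ (rhs at j=3)
  i=4: ✓ (rhs at j=4)
  i=5: ✓ (rhs at j=5)
  i=6: ✗ (no rhs in [6,9])
  i=7: ✗ (lhs fails at k=7 before rhs at j=10)
Positions where it holds: {0, 1, 2, 3, 4, 5} → 6.

6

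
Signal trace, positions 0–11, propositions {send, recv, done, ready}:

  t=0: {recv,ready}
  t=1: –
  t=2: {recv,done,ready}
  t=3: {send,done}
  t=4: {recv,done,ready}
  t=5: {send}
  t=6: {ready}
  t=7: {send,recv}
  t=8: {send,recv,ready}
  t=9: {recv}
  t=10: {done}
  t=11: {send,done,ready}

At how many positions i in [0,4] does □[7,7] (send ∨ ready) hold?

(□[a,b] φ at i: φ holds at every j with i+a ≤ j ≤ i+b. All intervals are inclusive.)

Evaluate at each i in [0,4]:
  i=0: ✓ (all of [7,7])
  i=1: ✓ (all of [8,8])
  i=2: ✗ (fails at j=9)
  i=3: ✗ (fails at j=10)
  i=4: ✓ (all of [11,11])
Positions where it holds: {0, 1, 4} → 3.

3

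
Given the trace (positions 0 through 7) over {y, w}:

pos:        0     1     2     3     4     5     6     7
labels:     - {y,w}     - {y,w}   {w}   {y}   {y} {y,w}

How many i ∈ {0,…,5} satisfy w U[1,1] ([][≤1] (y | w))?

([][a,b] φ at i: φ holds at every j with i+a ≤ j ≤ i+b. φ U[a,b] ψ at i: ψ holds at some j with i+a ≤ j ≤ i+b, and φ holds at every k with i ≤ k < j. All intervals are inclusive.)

2

Evaluate at each i in [0,5]:
  i=0: ✗ (no rhs in [1,1])
  i=1: ✗ (no rhs in [2,2])
  i=2: ✗ (lhs fails at k=2 before rhs at j=3)
  i=3: ✓ (rhs at j=4; lhs holds on [3,3])
  i=4: ✓ (rhs at j=5; lhs holds on [4,4])
  i=5: ✗ (lhs fails at k=5 before rhs at j=6)
Positions where it holds: {3, 4} → 2.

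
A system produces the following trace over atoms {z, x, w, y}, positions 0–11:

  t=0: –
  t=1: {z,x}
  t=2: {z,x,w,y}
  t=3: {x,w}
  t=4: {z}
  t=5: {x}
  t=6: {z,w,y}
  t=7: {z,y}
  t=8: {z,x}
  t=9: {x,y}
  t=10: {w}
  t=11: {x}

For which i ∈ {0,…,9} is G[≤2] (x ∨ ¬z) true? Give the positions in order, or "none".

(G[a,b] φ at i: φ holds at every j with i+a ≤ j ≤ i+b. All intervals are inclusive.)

0, 1, 8, 9

Evaluate at each i in [0,9]:
  i=0: ✓ (all of [0,2])
  i=1: ✓ (all of [1,3])
  i=2: ✗ (fails at j=4)
  i=3: ✗ (fails at j=4)
  i=4: ✗ (fails at j=4)
  i=5: ✗ (fails at j=6)
  i=6: ✗ (fails at j=6)
  i=7: ✗ (fails at j=7)
  i=8: ✓ (all of [8,10])
  i=9: ✓ (all of [9,11])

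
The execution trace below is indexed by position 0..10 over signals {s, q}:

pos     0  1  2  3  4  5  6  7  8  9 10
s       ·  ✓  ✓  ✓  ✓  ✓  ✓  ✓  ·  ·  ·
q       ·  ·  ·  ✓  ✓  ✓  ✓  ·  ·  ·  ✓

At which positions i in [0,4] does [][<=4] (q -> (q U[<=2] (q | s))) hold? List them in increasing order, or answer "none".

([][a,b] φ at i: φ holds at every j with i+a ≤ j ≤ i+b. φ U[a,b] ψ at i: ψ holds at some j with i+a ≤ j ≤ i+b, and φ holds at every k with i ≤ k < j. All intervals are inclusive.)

0, 1, 2, 3, 4

Evaluate at each i in [0,4]:
  i=0: ✓ (all of [0,4])
  i=1: ✓ (all of [1,5])
  i=2: ✓ (all of [2,6])
  i=3: ✓ (all of [3,7])
  i=4: ✓ (all of [4,8])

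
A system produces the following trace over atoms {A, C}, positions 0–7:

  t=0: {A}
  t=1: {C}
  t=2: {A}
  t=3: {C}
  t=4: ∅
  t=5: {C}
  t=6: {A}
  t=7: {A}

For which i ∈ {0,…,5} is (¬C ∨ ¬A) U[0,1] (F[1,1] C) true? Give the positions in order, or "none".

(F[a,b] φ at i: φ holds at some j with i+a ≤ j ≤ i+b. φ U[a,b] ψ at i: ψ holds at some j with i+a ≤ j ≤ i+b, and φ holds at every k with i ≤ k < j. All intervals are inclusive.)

0, 1, 2, 3, 4

Evaluate at each i in [0,5]:
  i=0: ✓ (rhs at j=0)
  i=1: ✓ (rhs at j=2; lhs holds on [1,1])
  i=2: ✓ (rhs at j=2)
  i=3: ✓ (rhs at j=4; lhs holds on [3,3])
  i=4: ✓ (rhs at j=4)
  i=5: ✗ (no rhs in [5,6])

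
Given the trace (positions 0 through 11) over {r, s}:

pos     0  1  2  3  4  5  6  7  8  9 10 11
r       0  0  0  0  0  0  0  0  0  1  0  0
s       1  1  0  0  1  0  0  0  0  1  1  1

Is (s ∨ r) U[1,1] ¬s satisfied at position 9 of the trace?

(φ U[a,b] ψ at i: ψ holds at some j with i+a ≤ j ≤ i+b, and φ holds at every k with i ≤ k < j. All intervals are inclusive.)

False

Need some j in [10,10] with ¬s, and (s ∨ r) at every k in [9,j-1].
  j=10: ¬s false.
No j in the window works → until fails.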